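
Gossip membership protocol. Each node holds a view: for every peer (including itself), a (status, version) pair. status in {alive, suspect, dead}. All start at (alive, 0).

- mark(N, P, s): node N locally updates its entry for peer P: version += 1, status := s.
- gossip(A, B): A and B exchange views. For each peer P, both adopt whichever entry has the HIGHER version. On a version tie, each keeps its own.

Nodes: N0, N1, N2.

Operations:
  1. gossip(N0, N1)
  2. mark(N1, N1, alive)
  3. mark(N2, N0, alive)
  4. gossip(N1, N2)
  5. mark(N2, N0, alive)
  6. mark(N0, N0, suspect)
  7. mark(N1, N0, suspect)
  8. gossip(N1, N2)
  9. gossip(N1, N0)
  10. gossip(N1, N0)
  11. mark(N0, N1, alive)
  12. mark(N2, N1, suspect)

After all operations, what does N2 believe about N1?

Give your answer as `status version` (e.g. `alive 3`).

Answer: suspect 2

Derivation:
Op 1: gossip N0<->N1 -> N0.N0=(alive,v0) N0.N1=(alive,v0) N0.N2=(alive,v0) | N1.N0=(alive,v0) N1.N1=(alive,v0) N1.N2=(alive,v0)
Op 2: N1 marks N1=alive -> (alive,v1)
Op 3: N2 marks N0=alive -> (alive,v1)
Op 4: gossip N1<->N2 -> N1.N0=(alive,v1) N1.N1=(alive,v1) N1.N2=(alive,v0) | N2.N0=(alive,v1) N2.N1=(alive,v1) N2.N2=(alive,v0)
Op 5: N2 marks N0=alive -> (alive,v2)
Op 6: N0 marks N0=suspect -> (suspect,v1)
Op 7: N1 marks N0=suspect -> (suspect,v2)
Op 8: gossip N1<->N2 -> N1.N0=(suspect,v2) N1.N1=(alive,v1) N1.N2=(alive,v0) | N2.N0=(alive,v2) N2.N1=(alive,v1) N2.N2=(alive,v0)
Op 9: gossip N1<->N0 -> N1.N0=(suspect,v2) N1.N1=(alive,v1) N1.N2=(alive,v0) | N0.N0=(suspect,v2) N0.N1=(alive,v1) N0.N2=(alive,v0)
Op 10: gossip N1<->N0 -> N1.N0=(suspect,v2) N1.N1=(alive,v1) N1.N2=(alive,v0) | N0.N0=(suspect,v2) N0.N1=(alive,v1) N0.N2=(alive,v0)
Op 11: N0 marks N1=alive -> (alive,v2)
Op 12: N2 marks N1=suspect -> (suspect,v2)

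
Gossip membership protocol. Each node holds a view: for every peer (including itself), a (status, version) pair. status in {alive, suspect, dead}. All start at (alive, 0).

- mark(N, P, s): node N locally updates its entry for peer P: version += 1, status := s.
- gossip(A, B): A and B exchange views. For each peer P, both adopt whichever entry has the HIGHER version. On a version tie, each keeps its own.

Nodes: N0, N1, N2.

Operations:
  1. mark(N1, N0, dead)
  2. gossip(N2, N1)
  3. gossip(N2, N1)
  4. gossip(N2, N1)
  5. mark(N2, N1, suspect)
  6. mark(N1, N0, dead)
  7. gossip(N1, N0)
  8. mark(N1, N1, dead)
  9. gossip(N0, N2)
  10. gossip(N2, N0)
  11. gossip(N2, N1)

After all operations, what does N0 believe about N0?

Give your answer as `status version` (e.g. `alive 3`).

Op 1: N1 marks N0=dead -> (dead,v1)
Op 2: gossip N2<->N1 -> N2.N0=(dead,v1) N2.N1=(alive,v0) N2.N2=(alive,v0) | N1.N0=(dead,v1) N1.N1=(alive,v0) N1.N2=(alive,v0)
Op 3: gossip N2<->N1 -> N2.N0=(dead,v1) N2.N1=(alive,v0) N2.N2=(alive,v0) | N1.N0=(dead,v1) N1.N1=(alive,v0) N1.N2=(alive,v0)
Op 4: gossip N2<->N1 -> N2.N0=(dead,v1) N2.N1=(alive,v0) N2.N2=(alive,v0) | N1.N0=(dead,v1) N1.N1=(alive,v0) N1.N2=(alive,v0)
Op 5: N2 marks N1=suspect -> (suspect,v1)
Op 6: N1 marks N0=dead -> (dead,v2)
Op 7: gossip N1<->N0 -> N1.N0=(dead,v2) N1.N1=(alive,v0) N1.N2=(alive,v0) | N0.N0=(dead,v2) N0.N1=(alive,v0) N0.N2=(alive,v0)
Op 8: N1 marks N1=dead -> (dead,v1)
Op 9: gossip N0<->N2 -> N0.N0=(dead,v2) N0.N1=(suspect,v1) N0.N2=(alive,v0) | N2.N0=(dead,v2) N2.N1=(suspect,v1) N2.N2=(alive,v0)
Op 10: gossip N2<->N0 -> N2.N0=(dead,v2) N2.N1=(suspect,v1) N2.N2=(alive,v0) | N0.N0=(dead,v2) N0.N1=(suspect,v1) N0.N2=(alive,v0)
Op 11: gossip N2<->N1 -> N2.N0=(dead,v2) N2.N1=(suspect,v1) N2.N2=(alive,v0) | N1.N0=(dead,v2) N1.N1=(dead,v1) N1.N2=(alive,v0)

Answer: dead 2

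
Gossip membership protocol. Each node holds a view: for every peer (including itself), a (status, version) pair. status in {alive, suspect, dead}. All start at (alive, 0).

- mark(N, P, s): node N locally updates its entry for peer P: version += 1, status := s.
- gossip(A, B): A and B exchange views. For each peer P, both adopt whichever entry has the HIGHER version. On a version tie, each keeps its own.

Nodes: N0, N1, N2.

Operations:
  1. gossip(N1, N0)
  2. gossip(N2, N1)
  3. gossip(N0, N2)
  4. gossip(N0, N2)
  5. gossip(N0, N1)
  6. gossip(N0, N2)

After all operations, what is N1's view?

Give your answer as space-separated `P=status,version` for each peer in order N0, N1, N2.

Answer: N0=alive,0 N1=alive,0 N2=alive,0

Derivation:
Op 1: gossip N1<->N0 -> N1.N0=(alive,v0) N1.N1=(alive,v0) N1.N2=(alive,v0) | N0.N0=(alive,v0) N0.N1=(alive,v0) N0.N2=(alive,v0)
Op 2: gossip N2<->N1 -> N2.N0=(alive,v0) N2.N1=(alive,v0) N2.N2=(alive,v0) | N1.N0=(alive,v0) N1.N1=(alive,v0) N1.N2=(alive,v0)
Op 3: gossip N0<->N2 -> N0.N0=(alive,v0) N0.N1=(alive,v0) N0.N2=(alive,v0) | N2.N0=(alive,v0) N2.N1=(alive,v0) N2.N2=(alive,v0)
Op 4: gossip N0<->N2 -> N0.N0=(alive,v0) N0.N1=(alive,v0) N0.N2=(alive,v0) | N2.N0=(alive,v0) N2.N1=(alive,v0) N2.N2=(alive,v0)
Op 5: gossip N0<->N1 -> N0.N0=(alive,v0) N0.N1=(alive,v0) N0.N2=(alive,v0) | N1.N0=(alive,v0) N1.N1=(alive,v0) N1.N2=(alive,v0)
Op 6: gossip N0<->N2 -> N0.N0=(alive,v0) N0.N1=(alive,v0) N0.N2=(alive,v0) | N2.N0=(alive,v0) N2.N1=(alive,v0) N2.N2=(alive,v0)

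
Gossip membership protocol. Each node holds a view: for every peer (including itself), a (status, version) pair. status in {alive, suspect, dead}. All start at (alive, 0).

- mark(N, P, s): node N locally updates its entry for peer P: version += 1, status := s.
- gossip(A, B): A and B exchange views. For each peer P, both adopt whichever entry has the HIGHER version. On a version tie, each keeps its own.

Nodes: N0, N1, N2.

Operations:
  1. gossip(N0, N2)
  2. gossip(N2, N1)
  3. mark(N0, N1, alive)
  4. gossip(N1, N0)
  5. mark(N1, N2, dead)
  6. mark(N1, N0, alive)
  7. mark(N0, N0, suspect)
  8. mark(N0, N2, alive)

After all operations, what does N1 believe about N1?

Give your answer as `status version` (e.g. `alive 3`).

Answer: alive 1

Derivation:
Op 1: gossip N0<->N2 -> N0.N0=(alive,v0) N0.N1=(alive,v0) N0.N2=(alive,v0) | N2.N0=(alive,v0) N2.N1=(alive,v0) N2.N2=(alive,v0)
Op 2: gossip N2<->N1 -> N2.N0=(alive,v0) N2.N1=(alive,v0) N2.N2=(alive,v0) | N1.N0=(alive,v0) N1.N1=(alive,v0) N1.N2=(alive,v0)
Op 3: N0 marks N1=alive -> (alive,v1)
Op 4: gossip N1<->N0 -> N1.N0=(alive,v0) N1.N1=(alive,v1) N1.N2=(alive,v0) | N0.N0=(alive,v0) N0.N1=(alive,v1) N0.N2=(alive,v0)
Op 5: N1 marks N2=dead -> (dead,v1)
Op 6: N1 marks N0=alive -> (alive,v1)
Op 7: N0 marks N0=suspect -> (suspect,v1)
Op 8: N0 marks N2=alive -> (alive,v1)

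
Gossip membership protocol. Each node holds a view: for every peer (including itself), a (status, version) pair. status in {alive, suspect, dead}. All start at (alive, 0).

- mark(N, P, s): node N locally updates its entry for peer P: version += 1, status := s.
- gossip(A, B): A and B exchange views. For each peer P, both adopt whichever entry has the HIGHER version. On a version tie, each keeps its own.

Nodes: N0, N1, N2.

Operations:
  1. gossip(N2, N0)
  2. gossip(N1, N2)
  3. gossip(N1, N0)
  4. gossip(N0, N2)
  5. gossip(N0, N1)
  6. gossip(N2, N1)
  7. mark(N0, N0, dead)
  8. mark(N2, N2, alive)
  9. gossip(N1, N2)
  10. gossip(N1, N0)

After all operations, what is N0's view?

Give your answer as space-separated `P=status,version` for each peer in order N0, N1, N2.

Answer: N0=dead,1 N1=alive,0 N2=alive,1

Derivation:
Op 1: gossip N2<->N0 -> N2.N0=(alive,v0) N2.N1=(alive,v0) N2.N2=(alive,v0) | N0.N0=(alive,v0) N0.N1=(alive,v0) N0.N2=(alive,v0)
Op 2: gossip N1<->N2 -> N1.N0=(alive,v0) N1.N1=(alive,v0) N1.N2=(alive,v0) | N2.N0=(alive,v0) N2.N1=(alive,v0) N2.N2=(alive,v0)
Op 3: gossip N1<->N0 -> N1.N0=(alive,v0) N1.N1=(alive,v0) N1.N2=(alive,v0) | N0.N0=(alive,v0) N0.N1=(alive,v0) N0.N2=(alive,v0)
Op 4: gossip N0<->N2 -> N0.N0=(alive,v0) N0.N1=(alive,v0) N0.N2=(alive,v0) | N2.N0=(alive,v0) N2.N1=(alive,v0) N2.N2=(alive,v0)
Op 5: gossip N0<->N1 -> N0.N0=(alive,v0) N0.N1=(alive,v0) N0.N2=(alive,v0) | N1.N0=(alive,v0) N1.N1=(alive,v0) N1.N2=(alive,v0)
Op 6: gossip N2<->N1 -> N2.N0=(alive,v0) N2.N1=(alive,v0) N2.N2=(alive,v0) | N1.N0=(alive,v0) N1.N1=(alive,v0) N1.N2=(alive,v0)
Op 7: N0 marks N0=dead -> (dead,v1)
Op 8: N2 marks N2=alive -> (alive,v1)
Op 9: gossip N1<->N2 -> N1.N0=(alive,v0) N1.N1=(alive,v0) N1.N2=(alive,v1) | N2.N0=(alive,v0) N2.N1=(alive,v0) N2.N2=(alive,v1)
Op 10: gossip N1<->N0 -> N1.N0=(dead,v1) N1.N1=(alive,v0) N1.N2=(alive,v1) | N0.N0=(dead,v1) N0.N1=(alive,v0) N0.N2=(alive,v1)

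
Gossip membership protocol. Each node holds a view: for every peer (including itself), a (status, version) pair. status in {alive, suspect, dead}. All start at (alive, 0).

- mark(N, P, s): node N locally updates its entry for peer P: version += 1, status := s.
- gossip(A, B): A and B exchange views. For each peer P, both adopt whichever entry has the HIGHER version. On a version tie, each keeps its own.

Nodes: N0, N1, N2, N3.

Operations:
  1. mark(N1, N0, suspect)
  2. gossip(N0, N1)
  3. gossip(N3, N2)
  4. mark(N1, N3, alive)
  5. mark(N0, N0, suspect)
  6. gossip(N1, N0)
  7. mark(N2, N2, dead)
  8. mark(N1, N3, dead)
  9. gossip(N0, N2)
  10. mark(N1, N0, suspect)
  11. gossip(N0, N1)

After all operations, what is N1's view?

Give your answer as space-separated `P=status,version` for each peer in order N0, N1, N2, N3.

Answer: N0=suspect,3 N1=alive,0 N2=dead,1 N3=dead,2

Derivation:
Op 1: N1 marks N0=suspect -> (suspect,v1)
Op 2: gossip N0<->N1 -> N0.N0=(suspect,v1) N0.N1=(alive,v0) N0.N2=(alive,v0) N0.N3=(alive,v0) | N1.N0=(suspect,v1) N1.N1=(alive,v0) N1.N2=(alive,v0) N1.N3=(alive,v0)
Op 3: gossip N3<->N2 -> N3.N0=(alive,v0) N3.N1=(alive,v0) N3.N2=(alive,v0) N3.N3=(alive,v0) | N2.N0=(alive,v0) N2.N1=(alive,v0) N2.N2=(alive,v0) N2.N3=(alive,v0)
Op 4: N1 marks N3=alive -> (alive,v1)
Op 5: N0 marks N0=suspect -> (suspect,v2)
Op 6: gossip N1<->N0 -> N1.N0=(suspect,v2) N1.N1=(alive,v0) N1.N2=(alive,v0) N1.N3=(alive,v1) | N0.N0=(suspect,v2) N0.N1=(alive,v0) N0.N2=(alive,v0) N0.N3=(alive,v1)
Op 7: N2 marks N2=dead -> (dead,v1)
Op 8: N1 marks N3=dead -> (dead,v2)
Op 9: gossip N0<->N2 -> N0.N0=(suspect,v2) N0.N1=(alive,v0) N0.N2=(dead,v1) N0.N3=(alive,v1) | N2.N0=(suspect,v2) N2.N1=(alive,v0) N2.N2=(dead,v1) N2.N3=(alive,v1)
Op 10: N1 marks N0=suspect -> (suspect,v3)
Op 11: gossip N0<->N1 -> N0.N0=(suspect,v3) N0.N1=(alive,v0) N0.N2=(dead,v1) N0.N3=(dead,v2) | N1.N0=(suspect,v3) N1.N1=(alive,v0) N1.N2=(dead,v1) N1.N3=(dead,v2)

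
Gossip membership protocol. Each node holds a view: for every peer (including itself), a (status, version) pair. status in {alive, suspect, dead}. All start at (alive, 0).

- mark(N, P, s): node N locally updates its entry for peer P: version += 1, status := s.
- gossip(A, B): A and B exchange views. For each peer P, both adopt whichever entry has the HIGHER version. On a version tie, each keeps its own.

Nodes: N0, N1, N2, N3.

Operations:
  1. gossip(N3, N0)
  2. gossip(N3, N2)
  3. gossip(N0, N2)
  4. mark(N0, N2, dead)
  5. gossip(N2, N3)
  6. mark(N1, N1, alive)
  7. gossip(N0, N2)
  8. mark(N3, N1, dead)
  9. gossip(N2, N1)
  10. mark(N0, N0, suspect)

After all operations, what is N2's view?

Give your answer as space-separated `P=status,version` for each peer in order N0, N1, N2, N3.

Answer: N0=alive,0 N1=alive,1 N2=dead,1 N3=alive,0

Derivation:
Op 1: gossip N3<->N0 -> N3.N0=(alive,v0) N3.N1=(alive,v0) N3.N2=(alive,v0) N3.N3=(alive,v0) | N0.N0=(alive,v0) N0.N1=(alive,v0) N0.N2=(alive,v0) N0.N3=(alive,v0)
Op 2: gossip N3<->N2 -> N3.N0=(alive,v0) N3.N1=(alive,v0) N3.N2=(alive,v0) N3.N3=(alive,v0) | N2.N0=(alive,v0) N2.N1=(alive,v0) N2.N2=(alive,v0) N2.N3=(alive,v0)
Op 3: gossip N0<->N2 -> N0.N0=(alive,v0) N0.N1=(alive,v0) N0.N2=(alive,v0) N0.N3=(alive,v0) | N2.N0=(alive,v0) N2.N1=(alive,v0) N2.N2=(alive,v0) N2.N3=(alive,v0)
Op 4: N0 marks N2=dead -> (dead,v1)
Op 5: gossip N2<->N3 -> N2.N0=(alive,v0) N2.N1=(alive,v0) N2.N2=(alive,v0) N2.N3=(alive,v0) | N3.N0=(alive,v0) N3.N1=(alive,v0) N3.N2=(alive,v0) N3.N3=(alive,v0)
Op 6: N1 marks N1=alive -> (alive,v1)
Op 7: gossip N0<->N2 -> N0.N0=(alive,v0) N0.N1=(alive,v0) N0.N2=(dead,v1) N0.N3=(alive,v0) | N2.N0=(alive,v0) N2.N1=(alive,v0) N2.N2=(dead,v1) N2.N3=(alive,v0)
Op 8: N3 marks N1=dead -> (dead,v1)
Op 9: gossip N2<->N1 -> N2.N0=(alive,v0) N2.N1=(alive,v1) N2.N2=(dead,v1) N2.N3=(alive,v0) | N1.N0=(alive,v0) N1.N1=(alive,v1) N1.N2=(dead,v1) N1.N3=(alive,v0)
Op 10: N0 marks N0=suspect -> (suspect,v1)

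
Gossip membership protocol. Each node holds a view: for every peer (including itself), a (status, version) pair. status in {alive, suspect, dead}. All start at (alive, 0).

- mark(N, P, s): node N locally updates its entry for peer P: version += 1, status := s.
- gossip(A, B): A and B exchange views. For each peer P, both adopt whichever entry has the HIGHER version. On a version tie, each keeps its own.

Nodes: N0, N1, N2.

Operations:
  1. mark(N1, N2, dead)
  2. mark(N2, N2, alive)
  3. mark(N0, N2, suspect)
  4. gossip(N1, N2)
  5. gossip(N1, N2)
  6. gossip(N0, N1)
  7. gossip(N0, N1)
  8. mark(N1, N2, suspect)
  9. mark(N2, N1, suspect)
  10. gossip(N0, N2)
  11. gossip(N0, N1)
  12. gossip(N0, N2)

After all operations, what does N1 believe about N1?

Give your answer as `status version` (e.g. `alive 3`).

Answer: suspect 1

Derivation:
Op 1: N1 marks N2=dead -> (dead,v1)
Op 2: N2 marks N2=alive -> (alive,v1)
Op 3: N0 marks N2=suspect -> (suspect,v1)
Op 4: gossip N1<->N2 -> N1.N0=(alive,v0) N1.N1=(alive,v0) N1.N2=(dead,v1) | N2.N0=(alive,v0) N2.N1=(alive,v0) N2.N2=(alive,v1)
Op 5: gossip N1<->N2 -> N1.N0=(alive,v0) N1.N1=(alive,v0) N1.N2=(dead,v1) | N2.N0=(alive,v0) N2.N1=(alive,v0) N2.N2=(alive,v1)
Op 6: gossip N0<->N1 -> N0.N0=(alive,v0) N0.N1=(alive,v0) N0.N2=(suspect,v1) | N1.N0=(alive,v0) N1.N1=(alive,v0) N1.N2=(dead,v1)
Op 7: gossip N0<->N1 -> N0.N0=(alive,v0) N0.N1=(alive,v0) N0.N2=(suspect,v1) | N1.N0=(alive,v0) N1.N1=(alive,v0) N1.N2=(dead,v1)
Op 8: N1 marks N2=suspect -> (suspect,v2)
Op 9: N2 marks N1=suspect -> (suspect,v1)
Op 10: gossip N0<->N2 -> N0.N0=(alive,v0) N0.N1=(suspect,v1) N0.N2=(suspect,v1) | N2.N0=(alive,v0) N2.N1=(suspect,v1) N2.N2=(alive,v1)
Op 11: gossip N0<->N1 -> N0.N0=(alive,v0) N0.N1=(suspect,v1) N0.N2=(suspect,v2) | N1.N0=(alive,v0) N1.N1=(suspect,v1) N1.N2=(suspect,v2)
Op 12: gossip N0<->N2 -> N0.N0=(alive,v0) N0.N1=(suspect,v1) N0.N2=(suspect,v2) | N2.N0=(alive,v0) N2.N1=(suspect,v1) N2.N2=(suspect,v2)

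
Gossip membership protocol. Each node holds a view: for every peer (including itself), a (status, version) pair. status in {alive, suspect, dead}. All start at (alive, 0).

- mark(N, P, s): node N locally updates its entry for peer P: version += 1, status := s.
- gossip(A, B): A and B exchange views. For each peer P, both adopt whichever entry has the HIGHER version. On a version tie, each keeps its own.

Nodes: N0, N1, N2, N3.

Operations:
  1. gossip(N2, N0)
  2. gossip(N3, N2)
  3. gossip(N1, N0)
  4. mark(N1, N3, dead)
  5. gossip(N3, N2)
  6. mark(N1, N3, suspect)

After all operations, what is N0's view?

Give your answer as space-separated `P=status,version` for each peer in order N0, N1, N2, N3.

Answer: N0=alive,0 N1=alive,0 N2=alive,0 N3=alive,0

Derivation:
Op 1: gossip N2<->N0 -> N2.N0=(alive,v0) N2.N1=(alive,v0) N2.N2=(alive,v0) N2.N3=(alive,v0) | N0.N0=(alive,v0) N0.N1=(alive,v0) N0.N2=(alive,v0) N0.N3=(alive,v0)
Op 2: gossip N3<->N2 -> N3.N0=(alive,v0) N3.N1=(alive,v0) N3.N2=(alive,v0) N3.N3=(alive,v0) | N2.N0=(alive,v0) N2.N1=(alive,v0) N2.N2=(alive,v0) N2.N3=(alive,v0)
Op 3: gossip N1<->N0 -> N1.N0=(alive,v0) N1.N1=(alive,v0) N1.N2=(alive,v0) N1.N3=(alive,v0) | N0.N0=(alive,v0) N0.N1=(alive,v0) N0.N2=(alive,v0) N0.N3=(alive,v0)
Op 4: N1 marks N3=dead -> (dead,v1)
Op 5: gossip N3<->N2 -> N3.N0=(alive,v0) N3.N1=(alive,v0) N3.N2=(alive,v0) N3.N3=(alive,v0) | N2.N0=(alive,v0) N2.N1=(alive,v0) N2.N2=(alive,v0) N2.N3=(alive,v0)
Op 6: N1 marks N3=suspect -> (suspect,v2)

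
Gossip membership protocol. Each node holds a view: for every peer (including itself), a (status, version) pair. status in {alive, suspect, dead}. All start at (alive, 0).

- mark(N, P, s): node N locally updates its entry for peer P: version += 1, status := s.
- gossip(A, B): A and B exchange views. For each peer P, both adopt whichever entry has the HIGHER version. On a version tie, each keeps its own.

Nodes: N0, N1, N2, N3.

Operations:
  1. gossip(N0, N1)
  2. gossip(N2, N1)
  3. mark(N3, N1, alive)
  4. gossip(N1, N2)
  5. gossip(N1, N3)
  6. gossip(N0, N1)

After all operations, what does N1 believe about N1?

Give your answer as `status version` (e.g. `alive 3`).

Answer: alive 1

Derivation:
Op 1: gossip N0<->N1 -> N0.N0=(alive,v0) N0.N1=(alive,v0) N0.N2=(alive,v0) N0.N3=(alive,v0) | N1.N0=(alive,v0) N1.N1=(alive,v0) N1.N2=(alive,v0) N1.N3=(alive,v0)
Op 2: gossip N2<->N1 -> N2.N0=(alive,v0) N2.N1=(alive,v0) N2.N2=(alive,v0) N2.N3=(alive,v0) | N1.N0=(alive,v0) N1.N1=(alive,v0) N1.N2=(alive,v0) N1.N3=(alive,v0)
Op 3: N3 marks N1=alive -> (alive,v1)
Op 4: gossip N1<->N2 -> N1.N0=(alive,v0) N1.N1=(alive,v0) N1.N2=(alive,v0) N1.N3=(alive,v0) | N2.N0=(alive,v0) N2.N1=(alive,v0) N2.N2=(alive,v0) N2.N3=(alive,v0)
Op 5: gossip N1<->N3 -> N1.N0=(alive,v0) N1.N1=(alive,v1) N1.N2=(alive,v0) N1.N3=(alive,v0) | N3.N0=(alive,v0) N3.N1=(alive,v1) N3.N2=(alive,v0) N3.N3=(alive,v0)
Op 6: gossip N0<->N1 -> N0.N0=(alive,v0) N0.N1=(alive,v1) N0.N2=(alive,v0) N0.N3=(alive,v0) | N1.N0=(alive,v0) N1.N1=(alive,v1) N1.N2=(alive,v0) N1.N3=(alive,v0)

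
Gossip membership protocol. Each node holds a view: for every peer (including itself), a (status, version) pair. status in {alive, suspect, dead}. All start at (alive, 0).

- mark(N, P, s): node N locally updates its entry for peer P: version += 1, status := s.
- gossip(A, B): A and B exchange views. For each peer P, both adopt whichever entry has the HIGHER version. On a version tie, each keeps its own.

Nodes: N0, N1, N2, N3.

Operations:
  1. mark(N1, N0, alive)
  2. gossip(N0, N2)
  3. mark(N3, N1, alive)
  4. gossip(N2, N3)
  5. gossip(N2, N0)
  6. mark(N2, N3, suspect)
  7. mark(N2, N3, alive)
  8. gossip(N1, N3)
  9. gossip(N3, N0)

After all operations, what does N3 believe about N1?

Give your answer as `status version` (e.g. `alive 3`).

Answer: alive 1

Derivation:
Op 1: N1 marks N0=alive -> (alive,v1)
Op 2: gossip N0<->N2 -> N0.N0=(alive,v0) N0.N1=(alive,v0) N0.N2=(alive,v0) N0.N3=(alive,v0) | N2.N0=(alive,v0) N2.N1=(alive,v0) N2.N2=(alive,v0) N2.N3=(alive,v0)
Op 3: N3 marks N1=alive -> (alive,v1)
Op 4: gossip N2<->N3 -> N2.N0=(alive,v0) N2.N1=(alive,v1) N2.N2=(alive,v0) N2.N3=(alive,v0) | N3.N0=(alive,v0) N3.N1=(alive,v1) N3.N2=(alive,v0) N3.N3=(alive,v0)
Op 5: gossip N2<->N0 -> N2.N0=(alive,v0) N2.N1=(alive,v1) N2.N2=(alive,v0) N2.N3=(alive,v0) | N0.N0=(alive,v0) N0.N1=(alive,v1) N0.N2=(alive,v0) N0.N3=(alive,v0)
Op 6: N2 marks N3=suspect -> (suspect,v1)
Op 7: N2 marks N3=alive -> (alive,v2)
Op 8: gossip N1<->N3 -> N1.N0=(alive,v1) N1.N1=(alive,v1) N1.N2=(alive,v0) N1.N3=(alive,v0) | N3.N0=(alive,v1) N3.N1=(alive,v1) N3.N2=(alive,v0) N3.N3=(alive,v0)
Op 9: gossip N3<->N0 -> N3.N0=(alive,v1) N3.N1=(alive,v1) N3.N2=(alive,v0) N3.N3=(alive,v0) | N0.N0=(alive,v1) N0.N1=(alive,v1) N0.N2=(alive,v0) N0.N3=(alive,v0)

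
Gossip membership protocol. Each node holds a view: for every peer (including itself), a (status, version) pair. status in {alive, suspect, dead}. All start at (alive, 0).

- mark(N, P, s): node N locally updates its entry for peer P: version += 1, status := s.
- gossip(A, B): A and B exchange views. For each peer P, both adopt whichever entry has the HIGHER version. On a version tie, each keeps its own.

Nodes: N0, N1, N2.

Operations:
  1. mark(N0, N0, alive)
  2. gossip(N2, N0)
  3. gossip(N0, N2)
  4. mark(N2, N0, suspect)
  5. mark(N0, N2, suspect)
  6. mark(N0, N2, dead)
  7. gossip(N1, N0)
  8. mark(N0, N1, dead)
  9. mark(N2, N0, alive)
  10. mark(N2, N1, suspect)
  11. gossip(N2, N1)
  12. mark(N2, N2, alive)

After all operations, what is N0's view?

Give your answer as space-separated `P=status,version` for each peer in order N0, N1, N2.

Op 1: N0 marks N0=alive -> (alive,v1)
Op 2: gossip N2<->N0 -> N2.N0=(alive,v1) N2.N1=(alive,v0) N2.N2=(alive,v0) | N0.N0=(alive,v1) N0.N1=(alive,v0) N0.N2=(alive,v0)
Op 3: gossip N0<->N2 -> N0.N0=(alive,v1) N0.N1=(alive,v0) N0.N2=(alive,v0) | N2.N0=(alive,v1) N2.N1=(alive,v0) N2.N2=(alive,v0)
Op 4: N2 marks N0=suspect -> (suspect,v2)
Op 5: N0 marks N2=suspect -> (suspect,v1)
Op 6: N0 marks N2=dead -> (dead,v2)
Op 7: gossip N1<->N0 -> N1.N0=(alive,v1) N1.N1=(alive,v0) N1.N2=(dead,v2) | N0.N0=(alive,v1) N0.N1=(alive,v0) N0.N2=(dead,v2)
Op 8: N0 marks N1=dead -> (dead,v1)
Op 9: N2 marks N0=alive -> (alive,v3)
Op 10: N2 marks N1=suspect -> (suspect,v1)
Op 11: gossip N2<->N1 -> N2.N0=(alive,v3) N2.N1=(suspect,v1) N2.N2=(dead,v2) | N1.N0=(alive,v3) N1.N1=(suspect,v1) N1.N2=(dead,v2)
Op 12: N2 marks N2=alive -> (alive,v3)

Answer: N0=alive,1 N1=dead,1 N2=dead,2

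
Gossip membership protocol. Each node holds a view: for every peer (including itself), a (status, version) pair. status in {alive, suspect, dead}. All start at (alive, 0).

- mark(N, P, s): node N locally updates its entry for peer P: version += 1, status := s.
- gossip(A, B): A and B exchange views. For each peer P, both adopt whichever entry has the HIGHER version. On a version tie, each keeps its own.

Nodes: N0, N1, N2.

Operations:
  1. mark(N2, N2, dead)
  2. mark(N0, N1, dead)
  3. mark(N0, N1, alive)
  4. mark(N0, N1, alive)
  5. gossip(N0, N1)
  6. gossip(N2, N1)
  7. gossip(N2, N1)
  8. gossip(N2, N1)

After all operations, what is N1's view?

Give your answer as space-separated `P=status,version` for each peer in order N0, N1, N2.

Answer: N0=alive,0 N1=alive,3 N2=dead,1

Derivation:
Op 1: N2 marks N2=dead -> (dead,v1)
Op 2: N0 marks N1=dead -> (dead,v1)
Op 3: N0 marks N1=alive -> (alive,v2)
Op 4: N0 marks N1=alive -> (alive,v3)
Op 5: gossip N0<->N1 -> N0.N0=(alive,v0) N0.N1=(alive,v3) N0.N2=(alive,v0) | N1.N0=(alive,v0) N1.N1=(alive,v3) N1.N2=(alive,v0)
Op 6: gossip N2<->N1 -> N2.N0=(alive,v0) N2.N1=(alive,v3) N2.N2=(dead,v1) | N1.N0=(alive,v0) N1.N1=(alive,v3) N1.N2=(dead,v1)
Op 7: gossip N2<->N1 -> N2.N0=(alive,v0) N2.N1=(alive,v3) N2.N2=(dead,v1) | N1.N0=(alive,v0) N1.N1=(alive,v3) N1.N2=(dead,v1)
Op 8: gossip N2<->N1 -> N2.N0=(alive,v0) N2.N1=(alive,v3) N2.N2=(dead,v1) | N1.N0=(alive,v0) N1.N1=(alive,v3) N1.N2=(dead,v1)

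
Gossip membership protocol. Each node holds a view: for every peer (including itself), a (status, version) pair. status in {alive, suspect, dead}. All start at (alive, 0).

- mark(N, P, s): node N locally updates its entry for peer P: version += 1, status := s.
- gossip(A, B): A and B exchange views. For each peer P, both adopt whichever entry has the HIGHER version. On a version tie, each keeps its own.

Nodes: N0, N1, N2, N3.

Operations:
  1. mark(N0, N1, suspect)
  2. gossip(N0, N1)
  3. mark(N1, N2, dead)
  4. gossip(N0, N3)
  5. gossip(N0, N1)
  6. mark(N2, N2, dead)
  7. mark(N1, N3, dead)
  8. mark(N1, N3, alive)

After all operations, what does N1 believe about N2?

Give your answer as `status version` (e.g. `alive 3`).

Op 1: N0 marks N1=suspect -> (suspect,v1)
Op 2: gossip N0<->N1 -> N0.N0=(alive,v0) N0.N1=(suspect,v1) N0.N2=(alive,v0) N0.N3=(alive,v0) | N1.N0=(alive,v0) N1.N1=(suspect,v1) N1.N2=(alive,v0) N1.N3=(alive,v0)
Op 3: N1 marks N2=dead -> (dead,v1)
Op 4: gossip N0<->N3 -> N0.N0=(alive,v0) N0.N1=(suspect,v1) N0.N2=(alive,v0) N0.N3=(alive,v0) | N3.N0=(alive,v0) N3.N1=(suspect,v1) N3.N2=(alive,v0) N3.N3=(alive,v0)
Op 5: gossip N0<->N1 -> N0.N0=(alive,v0) N0.N1=(suspect,v1) N0.N2=(dead,v1) N0.N3=(alive,v0) | N1.N0=(alive,v0) N1.N1=(suspect,v1) N1.N2=(dead,v1) N1.N3=(alive,v0)
Op 6: N2 marks N2=dead -> (dead,v1)
Op 7: N1 marks N3=dead -> (dead,v1)
Op 8: N1 marks N3=alive -> (alive,v2)

Answer: dead 1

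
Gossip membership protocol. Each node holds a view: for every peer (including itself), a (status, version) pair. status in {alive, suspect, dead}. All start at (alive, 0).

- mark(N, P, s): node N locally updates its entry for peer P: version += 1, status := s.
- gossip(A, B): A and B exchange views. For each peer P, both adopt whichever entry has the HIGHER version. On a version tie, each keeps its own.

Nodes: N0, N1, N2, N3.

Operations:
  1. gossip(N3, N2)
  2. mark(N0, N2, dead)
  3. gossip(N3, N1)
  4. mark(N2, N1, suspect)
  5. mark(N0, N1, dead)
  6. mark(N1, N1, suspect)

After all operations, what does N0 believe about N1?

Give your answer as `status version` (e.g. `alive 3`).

Answer: dead 1

Derivation:
Op 1: gossip N3<->N2 -> N3.N0=(alive,v0) N3.N1=(alive,v0) N3.N2=(alive,v0) N3.N3=(alive,v0) | N2.N0=(alive,v0) N2.N1=(alive,v0) N2.N2=(alive,v0) N2.N3=(alive,v0)
Op 2: N0 marks N2=dead -> (dead,v1)
Op 3: gossip N3<->N1 -> N3.N0=(alive,v0) N3.N1=(alive,v0) N3.N2=(alive,v0) N3.N3=(alive,v0) | N1.N0=(alive,v0) N1.N1=(alive,v0) N1.N2=(alive,v0) N1.N3=(alive,v0)
Op 4: N2 marks N1=suspect -> (suspect,v1)
Op 5: N0 marks N1=dead -> (dead,v1)
Op 6: N1 marks N1=suspect -> (suspect,v1)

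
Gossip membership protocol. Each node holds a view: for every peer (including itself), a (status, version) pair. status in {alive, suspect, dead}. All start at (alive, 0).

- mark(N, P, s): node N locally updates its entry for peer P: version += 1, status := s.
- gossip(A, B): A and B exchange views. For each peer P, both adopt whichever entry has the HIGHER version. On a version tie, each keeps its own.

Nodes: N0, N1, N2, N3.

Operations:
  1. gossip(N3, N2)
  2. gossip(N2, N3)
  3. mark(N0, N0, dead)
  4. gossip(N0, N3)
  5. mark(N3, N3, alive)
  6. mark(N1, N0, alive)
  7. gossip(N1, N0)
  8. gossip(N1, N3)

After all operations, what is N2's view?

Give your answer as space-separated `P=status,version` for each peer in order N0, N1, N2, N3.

Op 1: gossip N3<->N2 -> N3.N0=(alive,v0) N3.N1=(alive,v0) N3.N2=(alive,v0) N3.N3=(alive,v0) | N2.N0=(alive,v0) N2.N1=(alive,v0) N2.N2=(alive,v0) N2.N3=(alive,v0)
Op 2: gossip N2<->N3 -> N2.N0=(alive,v0) N2.N1=(alive,v0) N2.N2=(alive,v0) N2.N3=(alive,v0) | N3.N0=(alive,v0) N3.N1=(alive,v0) N3.N2=(alive,v0) N3.N3=(alive,v0)
Op 3: N0 marks N0=dead -> (dead,v1)
Op 4: gossip N0<->N3 -> N0.N0=(dead,v1) N0.N1=(alive,v0) N0.N2=(alive,v0) N0.N3=(alive,v0) | N3.N0=(dead,v1) N3.N1=(alive,v0) N3.N2=(alive,v0) N3.N3=(alive,v0)
Op 5: N3 marks N3=alive -> (alive,v1)
Op 6: N1 marks N0=alive -> (alive,v1)
Op 7: gossip N1<->N0 -> N1.N0=(alive,v1) N1.N1=(alive,v0) N1.N2=(alive,v0) N1.N3=(alive,v0) | N0.N0=(dead,v1) N0.N1=(alive,v0) N0.N2=(alive,v0) N0.N3=(alive,v0)
Op 8: gossip N1<->N3 -> N1.N0=(alive,v1) N1.N1=(alive,v0) N1.N2=(alive,v0) N1.N3=(alive,v1) | N3.N0=(dead,v1) N3.N1=(alive,v0) N3.N2=(alive,v0) N3.N3=(alive,v1)

Answer: N0=alive,0 N1=alive,0 N2=alive,0 N3=alive,0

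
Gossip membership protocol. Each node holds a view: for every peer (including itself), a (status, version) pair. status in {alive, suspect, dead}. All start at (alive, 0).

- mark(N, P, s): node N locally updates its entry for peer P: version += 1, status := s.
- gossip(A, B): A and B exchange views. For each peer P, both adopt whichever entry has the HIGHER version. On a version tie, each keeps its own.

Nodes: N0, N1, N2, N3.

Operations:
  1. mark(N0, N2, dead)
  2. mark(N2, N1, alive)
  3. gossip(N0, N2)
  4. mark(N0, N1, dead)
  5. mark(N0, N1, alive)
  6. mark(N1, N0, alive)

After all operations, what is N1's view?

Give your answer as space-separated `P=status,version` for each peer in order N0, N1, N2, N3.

Answer: N0=alive,1 N1=alive,0 N2=alive,0 N3=alive,0

Derivation:
Op 1: N0 marks N2=dead -> (dead,v1)
Op 2: N2 marks N1=alive -> (alive,v1)
Op 3: gossip N0<->N2 -> N0.N0=(alive,v0) N0.N1=(alive,v1) N0.N2=(dead,v1) N0.N3=(alive,v0) | N2.N0=(alive,v0) N2.N1=(alive,v1) N2.N2=(dead,v1) N2.N3=(alive,v0)
Op 4: N0 marks N1=dead -> (dead,v2)
Op 5: N0 marks N1=alive -> (alive,v3)
Op 6: N1 marks N0=alive -> (alive,v1)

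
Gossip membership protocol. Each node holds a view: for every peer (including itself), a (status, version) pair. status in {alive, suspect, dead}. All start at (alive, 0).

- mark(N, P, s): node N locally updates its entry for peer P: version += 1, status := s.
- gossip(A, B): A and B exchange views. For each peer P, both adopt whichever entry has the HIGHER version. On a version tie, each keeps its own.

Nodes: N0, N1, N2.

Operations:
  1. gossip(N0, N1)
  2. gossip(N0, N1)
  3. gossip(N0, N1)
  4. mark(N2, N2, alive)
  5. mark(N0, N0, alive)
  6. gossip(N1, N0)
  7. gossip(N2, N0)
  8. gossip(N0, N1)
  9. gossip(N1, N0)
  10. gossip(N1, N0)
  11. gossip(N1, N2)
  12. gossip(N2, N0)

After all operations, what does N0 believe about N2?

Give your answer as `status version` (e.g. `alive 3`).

Answer: alive 1

Derivation:
Op 1: gossip N0<->N1 -> N0.N0=(alive,v0) N0.N1=(alive,v0) N0.N2=(alive,v0) | N1.N0=(alive,v0) N1.N1=(alive,v0) N1.N2=(alive,v0)
Op 2: gossip N0<->N1 -> N0.N0=(alive,v0) N0.N1=(alive,v0) N0.N2=(alive,v0) | N1.N0=(alive,v0) N1.N1=(alive,v0) N1.N2=(alive,v0)
Op 3: gossip N0<->N1 -> N0.N0=(alive,v0) N0.N1=(alive,v0) N0.N2=(alive,v0) | N1.N0=(alive,v0) N1.N1=(alive,v0) N1.N2=(alive,v0)
Op 4: N2 marks N2=alive -> (alive,v1)
Op 5: N0 marks N0=alive -> (alive,v1)
Op 6: gossip N1<->N0 -> N1.N0=(alive,v1) N1.N1=(alive,v0) N1.N2=(alive,v0) | N0.N0=(alive,v1) N0.N1=(alive,v0) N0.N2=(alive,v0)
Op 7: gossip N2<->N0 -> N2.N0=(alive,v1) N2.N1=(alive,v0) N2.N2=(alive,v1) | N0.N0=(alive,v1) N0.N1=(alive,v0) N0.N2=(alive,v1)
Op 8: gossip N0<->N1 -> N0.N0=(alive,v1) N0.N1=(alive,v0) N0.N2=(alive,v1) | N1.N0=(alive,v1) N1.N1=(alive,v0) N1.N2=(alive,v1)
Op 9: gossip N1<->N0 -> N1.N0=(alive,v1) N1.N1=(alive,v0) N1.N2=(alive,v1) | N0.N0=(alive,v1) N0.N1=(alive,v0) N0.N2=(alive,v1)
Op 10: gossip N1<->N0 -> N1.N0=(alive,v1) N1.N1=(alive,v0) N1.N2=(alive,v1) | N0.N0=(alive,v1) N0.N1=(alive,v0) N0.N2=(alive,v1)
Op 11: gossip N1<->N2 -> N1.N0=(alive,v1) N1.N1=(alive,v0) N1.N2=(alive,v1) | N2.N0=(alive,v1) N2.N1=(alive,v0) N2.N2=(alive,v1)
Op 12: gossip N2<->N0 -> N2.N0=(alive,v1) N2.N1=(alive,v0) N2.N2=(alive,v1) | N0.N0=(alive,v1) N0.N1=(alive,v0) N0.N2=(alive,v1)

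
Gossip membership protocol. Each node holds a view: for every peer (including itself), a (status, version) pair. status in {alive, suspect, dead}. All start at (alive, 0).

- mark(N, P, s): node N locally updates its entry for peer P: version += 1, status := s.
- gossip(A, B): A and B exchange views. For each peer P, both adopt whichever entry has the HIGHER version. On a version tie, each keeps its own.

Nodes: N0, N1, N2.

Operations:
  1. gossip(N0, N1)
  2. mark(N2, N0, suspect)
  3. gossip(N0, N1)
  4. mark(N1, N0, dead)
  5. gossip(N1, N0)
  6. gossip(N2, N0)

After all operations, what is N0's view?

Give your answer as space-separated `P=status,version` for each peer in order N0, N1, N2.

Answer: N0=dead,1 N1=alive,0 N2=alive,0

Derivation:
Op 1: gossip N0<->N1 -> N0.N0=(alive,v0) N0.N1=(alive,v0) N0.N2=(alive,v0) | N1.N0=(alive,v0) N1.N1=(alive,v0) N1.N2=(alive,v0)
Op 2: N2 marks N0=suspect -> (suspect,v1)
Op 3: gossip N0<->N1 -> N0.N0=(alive,v0) N0.N1=(alive,v0) N0.N2=(alive,v0) | N1.N0=(alive,v0) N1.N1=(alive,v0) N1.N2=(alive,v0)
Op 4: N1 marks N0=dead -> (dead,v1)
Op 5: gossip N1<->N0 -> N1.N0=(dead,v1) N1.N1=(alive,v0) N1.N2=(alive,v0) | N0.N0=(dead,v1) N0.N1=(alive,v0) N0.N2=(alive,v0)
Op 6: gossip N2<->N0 -> N2.N0=(suspect,v1) N2.N1=(alive,v0) N2.N2=(alive,v0) | N0.N0=(dead,v1) N0.N1=(alive,v0) N0.N2=(alive,v0)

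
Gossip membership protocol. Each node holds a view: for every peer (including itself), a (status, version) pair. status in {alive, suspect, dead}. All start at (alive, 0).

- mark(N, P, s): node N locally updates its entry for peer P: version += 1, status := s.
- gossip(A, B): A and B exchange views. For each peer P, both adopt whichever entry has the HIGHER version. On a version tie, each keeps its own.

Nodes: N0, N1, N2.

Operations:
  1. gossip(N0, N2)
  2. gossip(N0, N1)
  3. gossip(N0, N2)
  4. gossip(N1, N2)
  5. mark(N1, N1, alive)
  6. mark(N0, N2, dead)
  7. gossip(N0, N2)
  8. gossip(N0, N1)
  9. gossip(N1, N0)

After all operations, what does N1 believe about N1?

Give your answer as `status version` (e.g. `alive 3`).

Answer: alive 1

Derivation:
Op 1: gossip N0<->N2 -> N0.N0=(alive,v0) N0.N1=(alive,v0) N0.N2=(alive,v0) | N2.N0=(alive,v0) N2.N1=(alive,v0) N2.N2=(alive,v0)
Op 2: gossip N0<->N1 -> N0.N0=(alive,v0) N0.N1=(alive,v0) N0.N2=(alive,v0) | N1.N0=(alive,v0) N1.N1=(alive,v0) N1.N2=(alive,v0)
Op 3: gossip N0<->N2 -> N0.N0=(alive,v0) N0.N1=(alive,v0) N0.N2=(alive,v0) | N2.N0=(alive,v0) N2.N1=(alive,v0) N2.N2=(alive,v0)
Op 4: gossip N1<->N2 -> N1.N0=(alive,v0) N1.N1=(alive,v0) N1.N2=(alive,v0) | N2.N0=(alive,v0) N2.N1=(alive,v0) N2.N2=(alive,v0)
Op 5: N1 marks N1=alive -> (alive,v1)
Op 6: N0 marks N2=dead -> (dead,v1)
Op 7: gossip N0<->N2 -> N0.N0=(alive,v0) N0.N1=(alive,v0) N0.N2=(dead,v1) | N2.N0=(alive,v0) N2.N1=(alive,v0) N2.N2=(dead,v1)
Op 8: gossip N0<->N1 -> N0.N0=(alive,v0) N0.N1=(alive,v1) N0.N2=(dead,v1) | N1.N0=(alive,v0) N1.N1=(alive,v1) N1.N2=(dead,v1)
Op 9: gossip N1<->N0 -> N1.N0=(alive,v0) N1.N1=(alive,v1) N1.N2=(dead,v1) | N0.N0=(alive,v0) N0.N1=(alive,v1) N0.N2=(dead,v1)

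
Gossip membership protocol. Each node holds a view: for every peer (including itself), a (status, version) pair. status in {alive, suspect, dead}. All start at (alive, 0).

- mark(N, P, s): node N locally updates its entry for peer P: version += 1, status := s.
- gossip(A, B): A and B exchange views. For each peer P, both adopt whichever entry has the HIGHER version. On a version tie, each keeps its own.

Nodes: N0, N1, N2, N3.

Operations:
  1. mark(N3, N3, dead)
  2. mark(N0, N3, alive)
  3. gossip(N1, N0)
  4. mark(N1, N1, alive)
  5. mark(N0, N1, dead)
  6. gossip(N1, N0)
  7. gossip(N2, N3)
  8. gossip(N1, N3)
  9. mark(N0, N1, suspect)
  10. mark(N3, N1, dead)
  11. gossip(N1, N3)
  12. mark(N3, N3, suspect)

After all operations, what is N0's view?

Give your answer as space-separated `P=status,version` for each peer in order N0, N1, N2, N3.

Answer: N0=alive,0 N1=suspect,2 N2=alive,0 N3=alive,1

Derivation:
Op 1: N3 marks N3=dead -> (dead,v1)
Op 2: N0 marks N3=alive -> (alive,v1)
Op 3: gossip N1<->N0 -> N1.N0=(alive,v0) N1.N1=(alive,v0) N1.N2=(alive,v0) N1.N3=(alive,v1) | N0.N0=(alive,v0) N0.N1=(alive,v0) N0.N2=(alive,v0) N0.N3=(alive,v1)
Op 4: N1 marks N1=alive -> (alive,v1)
Op 5: N0 marks N1=dead -> (dead,v1)
Op 6: gossip N1<->N0 -> N1.N0=(alive,v0) N1.N1=(alive,v1) N1.N2=(alive,v0) N1.N3=(alive,v1) | N0.N0=(alive,v0) N0.N1=(dead,v1) N0.N2=(alive,v0) N0.N3=(alive,v1)
Op 7: gossip N2<->N3 -> N2.N0=(alive,v0) N2.N1=(alive,v0) N2.N2=(alive,v0) N2.N3=(dead,v1) | N3.N0=(alive,v0) N3.N1=(alive,v0) N3.N2=(alive,v0) N3.N3=(dead,v1)
Op 8: gossip N1<->N3 -> N1.N0=(alive,v0) N1.N1=(alive,v1) N1.N2=(alive,v0) N1.N3=(alive,v1) | N3.N0=(alive,v0) N3.N1=(alive,v1) N3.N2=(alive,v0) N3.N3=(dead,v1)
Op 9: N0 marks N1=suspect -> (suspect,v2)
Op 10: N3 marks N1=dead -> (dead,v2)
Op 11: gossip N1<->N3 -> N1.N0=(alive,v0) N1.N1=(dead,v2) N1.N2=(alive,v0) N1.N3=(alive,v1) | N3.N0=(alive,v0) N3.N1=(dead,v2) N3.N2=(alive,v0) N3.N3=(dead,v1)
Op 12: N3 marks N3=suspect -> (suspect,v2)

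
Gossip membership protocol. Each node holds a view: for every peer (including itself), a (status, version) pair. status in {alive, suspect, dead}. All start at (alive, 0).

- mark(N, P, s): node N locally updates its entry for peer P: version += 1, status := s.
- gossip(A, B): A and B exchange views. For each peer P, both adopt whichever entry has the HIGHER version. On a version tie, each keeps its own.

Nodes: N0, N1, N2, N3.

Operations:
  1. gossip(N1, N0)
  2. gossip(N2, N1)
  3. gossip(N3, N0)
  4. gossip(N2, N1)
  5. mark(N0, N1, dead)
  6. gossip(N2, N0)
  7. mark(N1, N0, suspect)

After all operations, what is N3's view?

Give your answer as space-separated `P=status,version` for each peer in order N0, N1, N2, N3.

Answer: N0=alive,0 N1=alive,0 N2=alive,0 N3=alive,0

Derivation:
Op 1: gossip N1<->N0 -> N1.N0=(alive,v0) N1.N1=(alive,v0) N1.N2=(alive,v0) N1.N3=(alive,v0) | N0.N0=(alive,v0) N0.N1=(alive,v0) N0.N2=(alive,v0) N0.N3=(alive,v0)
Op 2: gossip N2<->N1 -> N2.N0=(alive,v0) N2.N1=(alive,v0) N2.N2=(alive,v0) N2.N3=(alive,v0) | N1.N0=(alive,v0) N1.N1=(alive,v0) N1.N2=(alive,v0) N1.N3=(alive,v0)
Op 3: gossip N3<->N0 -> N3.N0=(alive,v0) N3.N1=(alive,v0) N3.N2=(alive,v0) N3.N3=(alive,v0) | N0.N0=(alive,v0) N0.N1=(alive,v0) N0.N2=(alive,v0) N0.N3=(alive,v0)
Op 4: gossip N2<->N1 -> N2.N0=(alive,v0) N2.N1=(alive,v0) N2.N2=(alive,v0) N2.N3=(alive,v0) | N1.N0=(alive,v0) N1.N1=(alive,v0) N1.N2=(alive,v0) N1.N3=(alive,v0)
Op 5: N0 marks N1=dead -> (dead,v1)
Op 6: gossip N2<->N0 -> N2.N0=(alive,v0) N2.N1=(dead,v1) N2.N2=(alive,v0) N2.N3=(alive,v0) | N0.N0=(alive,v0) N0.N1=(dead,v1) N0.N2=(alive,v0) N0.N3=(alive,v0)
Op 7: N1 marks N0=suspect -> (suspect,v1)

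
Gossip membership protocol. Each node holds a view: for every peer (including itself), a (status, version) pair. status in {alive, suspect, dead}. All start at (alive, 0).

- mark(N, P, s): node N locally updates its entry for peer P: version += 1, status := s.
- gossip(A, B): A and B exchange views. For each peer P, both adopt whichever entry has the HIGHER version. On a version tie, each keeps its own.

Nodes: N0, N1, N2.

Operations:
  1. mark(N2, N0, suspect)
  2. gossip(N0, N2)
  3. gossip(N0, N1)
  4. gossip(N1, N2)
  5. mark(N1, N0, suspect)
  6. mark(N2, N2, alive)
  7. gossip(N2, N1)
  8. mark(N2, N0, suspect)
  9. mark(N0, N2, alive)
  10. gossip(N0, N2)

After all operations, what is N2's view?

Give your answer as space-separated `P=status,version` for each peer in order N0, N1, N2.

Answer: N0=suspect,3 N1=alive,0 N2=alive,1

Derivation:
Op 1: N2 marks N0=suspect -> (suspect,v1)
Op 2: gossip N0<->N2 -> N0.N0=(suspect,v1) N0.N1=(alive,v0) N0.N2=(alive,v0) | N2.N0=(suspect,v1) N2.N1=(alive,v0) N2.N2=(alive,v0)
Op 3: gossip N0<->N1 -> N0.N0=(suspect,v1) N0.N1=(alive,v0) N0.N2=(alive,v0) | N1.N0=(suspect,v1) N1.N1=(alive,v0) N1.N2=(alive,v0)
Op 4: gossip N1<->N2 -> N1.N0=(suspect,v1) N1.N1=(alive,v0) N1.N2=(alive,v0) | N2.N0=(suspect,v1) N2.N1=(alive,v0) N2.N2=(alive,v0)
Op 5: N1 marks N0=suspect -> (suspect,v2)
Op 6: N2 marks N2=alive -> (alive,v1)
Op 7: gossip N2<->N1 -> N2.N0=(suspect,v2) N2.N1=(alive,v0) N2.N2=(alive,v1) | N1.N0=(suspect,v2) N1.N1=(alive,v0) N1.N2=(alive,v1)
Op 8: N2 marks N0=suspect -> (suspect,v3)
Op 9: N0 marks N2=alive -> (alive,v1)
Op 10: gossip N0<->N2 -> N0.N0=(suspect,v3) N0.N1=(alive,v0) N0.N2=(alive,v1) | N2.N0=(suspect,v3) N2.N1=(alive,v0) N2.N2=(alive,v1)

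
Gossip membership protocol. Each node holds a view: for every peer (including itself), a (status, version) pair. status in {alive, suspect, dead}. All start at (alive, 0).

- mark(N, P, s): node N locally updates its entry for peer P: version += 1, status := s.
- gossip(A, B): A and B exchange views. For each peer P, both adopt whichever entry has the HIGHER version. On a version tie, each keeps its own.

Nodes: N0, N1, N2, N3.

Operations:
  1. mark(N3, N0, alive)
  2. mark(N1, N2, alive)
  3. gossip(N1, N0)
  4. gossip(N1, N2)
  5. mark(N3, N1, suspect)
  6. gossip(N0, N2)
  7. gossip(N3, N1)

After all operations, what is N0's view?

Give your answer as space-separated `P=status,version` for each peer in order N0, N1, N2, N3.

Op 1: N3 marks N0=alive -> (alive,v1)
Op 2: N1 marks N2=alive -> (alive,v1)
Op 3: gossip N1<->N0 -> N1.N0=(alive,v0) N1.N1=(alive,v0) N1.N2=(alive,v1) N1.N3=(alive,v0) | N0.N0=(alive,v0) N0.N1=(alive,v0) N0.N2=(alive,v1) N0.N3=(alive,v0)
Op 4: gossip N1<->N2 -> N1.N0=(alive,v0) N1.N1=(alive,v0) N1.N2=(alive,v1) N1.N3=(alive,v0) | N2.N0=(alive,v0) N2.N1=(alive,v0) N2.N2=(alive,v1) N2.N3=(alive,v0)
Op 5: N3 marks N1=suspect -> (suspect,v1)
Op 6: gossip N0<->N2 -> N0.N0=(alive,v0) N0.N1=(alive,v0) N0.N2=(alive,v1) N0.N3=(alive,v0) | N2.N0=(alive,v0) N2.N1=(alive,v0) N2.N2=(alive,v1) N2.N3=(alive,v0)
Op 7: gossip N3<->N1 -> N3.N0=(alive,v1) N3.N1=(suspect,v1) N3.N2=(alive,v1) N3.N3=(alive,v0) | N1.N0=(alive,v1) N1.N1=(suspect,v1) N1.N2=(alive,v1) N1.N3=(alive,v0)

Answer: N0=alive,0 N1=alive,0 N2=alive,1 N3=alive,0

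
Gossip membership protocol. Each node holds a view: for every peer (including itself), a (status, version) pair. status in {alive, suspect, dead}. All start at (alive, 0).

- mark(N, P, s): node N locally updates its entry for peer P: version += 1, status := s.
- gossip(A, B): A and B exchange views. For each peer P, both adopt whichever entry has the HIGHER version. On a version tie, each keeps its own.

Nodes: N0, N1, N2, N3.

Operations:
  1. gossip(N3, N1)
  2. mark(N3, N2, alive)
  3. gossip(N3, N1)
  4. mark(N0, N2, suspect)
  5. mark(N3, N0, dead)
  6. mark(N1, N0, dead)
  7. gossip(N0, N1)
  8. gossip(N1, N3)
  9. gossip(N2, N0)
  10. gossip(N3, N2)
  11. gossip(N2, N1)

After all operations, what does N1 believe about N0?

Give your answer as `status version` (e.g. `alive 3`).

Answer: dead 1

Derivation:
Op 1: gossip N3<->N1 -> N3.N0=(alive,v0) N3.N1=(alive,v0) N3.N2=(alive,v0) N3.N3=(alive,v0) | N1.N0=(alive,v0) N1.N1=(alive,v0) N1.N2=(alive,v0) N1.N3=(alive,v0)
Op 2: N3 marks N2=alive -> (alive,v1)
Op 3: gossip N3<->N1 -> N3.N0=(alive,v0) N3.N1=(alive,v0) N3.N2=(alive,v1) N3.N3=(alive,v0) | N1.N0=(alive,v0) N1.N1=(alive,v0) N1.N2=(alive,v1) N1.N3=(alive,v0)
Op 4: N0 marks N2=suspect -> (suspect,v1)
Op 5: N3 marks N0=dead -> (dead,v1)
Op 6: N1 marks N0=dead -> (dead,v1)
Op 7: gossip N0<->N1 -> N0.N0=(dead,v1) N0.N1=(alive,v0) N0.N2=(suspect,v1) N0.N3=(alive,v0) | N1.N0=(dead,v1) N1.N1=(alive,v0) N1.N2=(alive,v1) N1.N3=(alive,v0)
Op 8: gossip N1<->N3 -> N1.N0=(dead,v1) N1.N1=(alive,v0) N1.N2=(alive,v1) N1.N3=(alive,v0) | N3.N0=(dead,v1) N3.N1=(alive,v0) N3.N2=(alive,v1) N3.N3=(alive,v0)
Op 9: gossip N2<->N0 -> N2.N0=(dead,v1) N2.N1=(alive,v0) N2.N2=(suspect,v1) N2.N3=(alive,v0) | N0.N0=(dead,v1) N0.N1=(alive,v0) N0.N2=(suspect,v1) N0.N3=(alive,v0)
Op 10: gossip N3<->N2 -> N3.N0=(dead,v1) N3.N1=(alive,v0) N3.N2=(alive,v1) N3.N3=(alive,v0) | N2.N0=(dead,v1) N2.N1=(alive,v0) N2.N2=(suspect,v1) N2.N3=(alive,v0)
Op 11: gossip N2<->N1 -> N2.N0=(dead,v1) N2.N1=(alive,v0) N2.N2=(suspect,v1) N2.N3=(alive,v0) | N1.N0=(dead,v1) N1.N1=(alive,v0) N1.N2=(alive,v1) N1.N3=(alive,v0)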